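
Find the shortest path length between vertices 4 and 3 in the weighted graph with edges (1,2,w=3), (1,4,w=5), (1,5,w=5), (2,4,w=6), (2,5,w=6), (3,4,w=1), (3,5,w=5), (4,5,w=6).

Step 1: Build adjacency list with weights:
  1: 2(w=3), 4(w=5), 5(w=5)
  2: 1(w=3), 4(w=6), 5(w=6)
  3: 4(w=1), 5(w=5)
  4: 1(w=5), 2(w=6), 3(w=1), 5(w=6)
  5: 1(w=5), 2(w=6), 3(w=5), 4(w=6)

Step 2: Apply Dijkstra's algorithm from vertex 4:
  Visit vertex 4 (distance=0)
    Update dist[1] = 5
    Update dist[2] = 6
    Update dist[3] = 1
    Update dist[5] = 6
  Visit vertex 3 (distance=1)

Step 3: Shortest path: 4 -> 3
Total weight: 1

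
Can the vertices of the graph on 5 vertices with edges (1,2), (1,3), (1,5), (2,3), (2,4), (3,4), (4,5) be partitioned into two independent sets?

Step 1: Attempt 2-coloring using BFS:
  Start at vertex 1, assign color 0
  Color vertex 2 with color 1 (neighbor of 1)
  Color vertex 3 with color 1 (neighbor of 1)
  Color vertex 5 with color 1 (neighbor of 1)

Step 2: Conflict found! Vertices 2 and 3 are adjacent but have the same color.
This means the graph contains an odd cycle.

The graph is NOT bipartite.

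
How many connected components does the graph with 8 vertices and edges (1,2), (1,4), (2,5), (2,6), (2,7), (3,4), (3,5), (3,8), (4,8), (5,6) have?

Step 1: Build adjacency list from edges:
  1: 2, 4
  2: 1, 5, 6, 7
  3: 4, 5, 8
  4: 1, 3, 8
  5: 2, 3, 6
  6: 2, 5
  7: 2
  8: 3, 4

Step 2: Run BFS/DFS from vertex 1:
  Visited: {1, 2, 4, 5, 6, 7, 3, 8}
  Reached 8 of 8 vertices

Step 3: All 8 vertices reached from vertex 1, so the graph is connected.
Number of connected components: 1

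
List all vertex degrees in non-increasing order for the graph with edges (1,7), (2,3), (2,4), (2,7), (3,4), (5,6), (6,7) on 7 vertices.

Step 1: Count edges incident to each vertex:
  deg(1) = 1 (neighbors: 7)
  deg(2) = 3 (neighbors: 3, 4, 7)
  deg(3) = 2 (neighbors: 2, 4)
  deg(4) = 2 (neighbors: 2, 3)
  deg(5) = 1 (neighbors: 6)
  deg(6) = 2 (neighbors: 5, 7)
  deg(7) = 3 (neighbors: 1, 2, 6)

Step 2: Sort degrees in non-increasing order:
  Degrees: [1, 3, 2, 2, 1, 2, 3] -> sorted: [3, 3, 2, 2, 2, 1, 1]

Degree sequence: [3, 3, 2, 2, 2, 1, 1]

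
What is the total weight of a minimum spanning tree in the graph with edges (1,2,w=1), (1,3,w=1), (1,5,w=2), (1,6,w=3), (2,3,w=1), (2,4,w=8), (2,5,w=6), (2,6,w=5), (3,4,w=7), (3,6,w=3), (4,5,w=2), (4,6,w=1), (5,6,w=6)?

Apply Kruskal's algorithm (sort edges by weight, add if no cycle):

Sorted edges by weight:
  (1,3) w=1
  (1,2) w=1
  (2,3) w=1
  (4,6) w=1
  (1,5) w=2
  (4,5) w=2
  (1,6) w=3
  (3,6) w=3
  (2,6) w=5
  (2,5) w=6
  (5,6) w=6
  (3,4) w=7
  (2,4) w=8

Add edge (1,3) w=1 -- no cycle. Running total: 1
Add edge (1,2) w=1 -- no cycle. Running total: 2
Skip edge (2,3) w=1 -- would create cycle
Add edge (4,6) w=1 -- no cycle. Running total: 3
Add edge (1,5) w=2 -- no cycle. Running total: 5
Add edge (4,5) w=2 -- no cycle. Running total: 7

MST edges: (1,3,w=1), (1,2,w=1), (4,6,w=1), (1,5,w=2), (4,5,w=2)
Total MST weight: 1 + 1 + 1 + 2 + 2 = 7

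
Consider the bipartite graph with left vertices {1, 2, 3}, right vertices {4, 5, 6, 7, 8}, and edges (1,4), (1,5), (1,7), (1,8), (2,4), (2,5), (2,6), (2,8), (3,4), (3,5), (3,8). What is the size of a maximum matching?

Step 1: List the neighbors of each left vertex:
  1: 4, 5, 7, 8
  2: 4, 5, 6, 8
  3: 4, 5, 8

Step 2: Greedily match left vertices, then look for augmenting paths:
  Match 1 -- 4
  Match 2 -- 5
  Match 3 -- 8
  No augmenting path remains.

Step 3: Verify this is maximum:
  Matching size 3 = min(|L|, |R|) = min(3, 5), which is an upper bound, so this matching is maximum.

Maximum matching: {(1,4), (2,5), (3,8)}
Size: 3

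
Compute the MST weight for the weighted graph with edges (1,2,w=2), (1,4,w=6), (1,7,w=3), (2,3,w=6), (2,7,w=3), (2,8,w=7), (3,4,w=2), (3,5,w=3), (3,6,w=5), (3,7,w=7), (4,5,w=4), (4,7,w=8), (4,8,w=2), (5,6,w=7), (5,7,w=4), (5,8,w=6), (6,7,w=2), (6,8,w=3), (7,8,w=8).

Apply Kruskal's algorithm (sort edges by weight, add if no cycle):

Sorted edges by weight:
  (1,2) w=2
  (3,4) w=2
  (4,8) w=2
  (6,7) w=2
  (1,7) w=3
  (2,7) w=3
  (3,5) w=3
  (6,8) w=3
  (4,5) w=4
  (5,7) w=4
  (3,6) w=5
  (1,4) w=6
  (2,3) w=6
  (5,8) w=6
  (2,8) w=7
  (3,7) w=7
  (5,6) w=7
  (4,7) w=8
  (7,8) w=8

Add edge (1,2) w=2 -- no cycle. Running total: 2
Add edge (3,4) w=2 -- no cycle. Running total: 4
Add edge (4,8) w=2 -- no cycle. Running total: 6
Add edge (6,7) w=2 -- no cycle. Running total: 8
Add edge (1,7) w=3 -- no cycle. Running total: 11
Skip edge (2,7) w=3 -- would create cycle
Add edge (3,5) w=3 -- no cycle. Running total: 14
Add edge (6,8) w=3 -- no cycle. Running total: 17

MST edges: (1,2,w=2), (3,4,w=2), (4,8,w=2), (6,7,w=2), (1,7,w=3), (3,5,w=3), (6,8,w=3)
Total MST weight: 2 + 2 + 2 + 2 + 3 + 3 + 3 = 17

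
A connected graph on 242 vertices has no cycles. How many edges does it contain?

A tree on n vertices always has exactly n - 1 edges.
For n = 242: edges = 242 - 1 = 241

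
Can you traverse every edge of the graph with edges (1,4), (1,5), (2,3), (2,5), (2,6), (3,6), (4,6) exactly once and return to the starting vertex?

Step 1: Find the degree of each vertex:
  deg(1) = 2
  deg(2) = 3
  deg(3) = 2
  deg(4) = 2
  deg(5) = 2
  deg(6) = 3

Step 2: Count vertices with odd degree:
  Odd-degree vertices: 2, 6 (2 total)

Step 3: Apply Euler's theorem:
  - Eulerian circuit exists iff graph is connected and all vertices have even degree
  - Eulerian path exists iff graph is connected and has 0 or 2 odd-degree vertices

Graph is connected with exactly 2 odd-degree vertices (2, 6).
Eulerian path exists (starting and ending at the odd-degree vertices), but no Eulerian circuit.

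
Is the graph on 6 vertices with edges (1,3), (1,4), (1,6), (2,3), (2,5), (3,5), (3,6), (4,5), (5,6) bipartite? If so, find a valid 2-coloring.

Step 1: Attempt 2-coloring using BFS:
  Start at vertex 1, assign color 0
  Color vertex 3 with color 1 (neighbor of 1)
  Color vertex 4 with color 1 (neighbor of 1)
  Color vertex 6 with color 1 (neighbor of 1)
  Color vertex 2 with color 0 (neighbor of 3)
  Color vertex 5 with color 0 (neighbor of 3)

Step 2: Conflict found! Vertices 3 and 6 are adjacent but have the same color.
This means the graph contains an odd cycle.

The graph is NOT bipartite.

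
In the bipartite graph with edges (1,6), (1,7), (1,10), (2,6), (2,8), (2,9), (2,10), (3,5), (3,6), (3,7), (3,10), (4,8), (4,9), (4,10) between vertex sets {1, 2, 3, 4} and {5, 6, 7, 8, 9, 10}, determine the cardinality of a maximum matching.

Step 1: List the neighbors of each left vertex:
  1: 6, 7, 10
  2: 6, 8, 9, 10
  3: 5, 6, 7, 10
  4: 8, 9, 10

Step 2: Greedily match left vertices, then look for augmenting paths:
  Match 1 -- 6
  Match 2 -- 8
  Match 3 -- 5
  Match 4 -- 9
  No augmenting path remains.

Step 3: Verify this is maximum:
  Matching size 4 = min(|L|, |R|) = min(4, 6), which is an upper bound, so this matching is maximum.

Maximum matching: {(1,6), (2,8), (3,5), (4,9)}
Size: 4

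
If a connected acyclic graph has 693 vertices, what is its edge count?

A tree on n vertices always has exactly n - 1 edges.
For n = 693: edges = 693 - 1 = 692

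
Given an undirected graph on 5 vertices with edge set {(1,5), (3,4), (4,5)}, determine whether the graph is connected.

Step 1: Build adjacency list from edges:
  1: 5
  2: (none)
  3: 4
  4: 3, 5
  5: 1, 4

Step 2: Run BFS/DFS from vertex 1:
  Visited: {1, 5, 4, 3}
  Reached 4 of 5 vertices

Step 3: Only 4 of 5 vertices reached. Graph is disconnected.
Connected components: {1, 3, 4, 5}, {2}
Answer: No, the graph is not connected (2 components).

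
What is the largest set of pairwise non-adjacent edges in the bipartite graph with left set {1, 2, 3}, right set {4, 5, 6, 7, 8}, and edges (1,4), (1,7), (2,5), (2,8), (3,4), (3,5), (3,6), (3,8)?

Step 1: List the neighbors of each left vertex:
  1: 4, 7
  2: 5, 8
  3: 4, 5, 6, 8

Step 2: Greedily match left vertices, then look for augmenting paths:
  Match 1 -- 4
  Match 2 -- 5
  Match 3 -- 6
  No augmenting path remains.

Step 3: Verify this is maximum:
  Matching size 3 = min(|L|, |R|) = min(3, 5), which is an upper bound, so this matching is maximum.

Maximum matching: {(1,4), (2,5), (3,6)}
Size: 3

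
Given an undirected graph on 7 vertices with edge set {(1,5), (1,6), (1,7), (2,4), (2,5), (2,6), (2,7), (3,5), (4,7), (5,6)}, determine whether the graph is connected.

Step 1: Build adjacency list from edges:
  1: 5, 6, 7
  2: 4, 5, 6, 7
  3: 5
  4: 2, 7
  5: 1, 2, 3, 6
  6: 1, 2, 5
  7: 1, 2, 4

Step 2: Run BFS/DFS from vertex 1:
  Visited: {1, 5, 6, 7, 2, 3, 4}
  Reached 7 of 7 vertices

Step 3: All 7 vertices reached from vertex 1, so the graph is connected.
Answer: Yes, the graph is connected.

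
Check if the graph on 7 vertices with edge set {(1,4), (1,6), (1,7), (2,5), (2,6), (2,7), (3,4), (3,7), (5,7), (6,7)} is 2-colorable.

Step 1: Attempt 2-coloring using BFS:
  Start at vertex 1, assign color 0
  Color vertex 4 with color 1 (neighbor of 1)
  Color vertex 6 with color 1 (neighbor of 1)
  Color vertex 7 with color 1 (neighbor of 1)
  Color vertex 3 with color 0 (neighbor of 4)
  Color vertex 2 with color 0 (neighbor of 6)

Step 2: Conflict found! Vertices 6 and 7 are adjacent but have the same color.
This means the graph contains an odd cycle.

The graph is NOT bipartite.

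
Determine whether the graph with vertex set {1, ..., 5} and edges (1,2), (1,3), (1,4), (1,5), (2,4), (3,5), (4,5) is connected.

Step 1: Build adjacency list from edges:
  1: 2, 3, 4, 5
  2: 1, 4
  3: 1, 5
  4: 1, 2, 5
  5: 1, 3, 4

Step 2: Run BFS/DFS from vertex 1:
  Visited: {1, 2, 3, 4, 5}
  Reached 5 of 5 vertices

Step 3: All 5 vertices reached from vertex 1, so the graph is connected.
Answer: Yes, the graph is connected.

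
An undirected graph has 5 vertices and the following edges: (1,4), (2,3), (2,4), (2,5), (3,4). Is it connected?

Step 1: Build adjacency list from edges:
  1: 4
  2: 3, 4, 5
  3: 2, 4
  4: 1, 2, 3
  5: 2

Step 2: Run BFS/DFS from vertex 1:
  Visited: {1, 4, 2, 3, 5}
  Reached 5 of 5 vertices

Step 3: All 5 vertices reached from vertex 1, so the graph is connected.
Answer: Yes, the graph is connected.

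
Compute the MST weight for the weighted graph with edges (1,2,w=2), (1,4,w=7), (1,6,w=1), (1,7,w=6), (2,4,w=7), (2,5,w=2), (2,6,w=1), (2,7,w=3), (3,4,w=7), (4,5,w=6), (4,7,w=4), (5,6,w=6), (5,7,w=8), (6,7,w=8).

Apply Kruskal's algorithm (sort edges by weight, add if no cycle):

Sorted edges by weight:
  (1,6) w=1
  (2,6) w=1
  (1,2) w=2
  (2,5) w=2
  (2,7) w=3
  (4,7) w=4
  (1,7) w=6
  (4,5) w=6
  (5,6) w=6
  (1,4) w=7
  (2,4) w=7
  (3,4) w=7
  (5,7) w=8
  (6,7) w=8

Add edge (1,6) w=1 -- no cycle. Running total: 1
Add edge (2,6) w=1 -- no cycle. Running total: 2
Skip edge (1,2) w=2 -- would create cycle
Add edge (2,5) w=2 -- no cycle. Running total: 4
Add edge (2,7) w=3 -- no cycle. Running total: 7
Add edge (4,7) w=4 -- no cycle. Running total: 11
Skip edge (1,7) w=6 -- would create cycle
Skip edge (4,5) w=6 -- would create cycle
Skip edge (5,6) w=6 -- would create cycle
Skip edge (1,4) w=7 -- would create cycle
Skip edge (2,4) w=7 -- would create cycle
Add edge (3,4) w=7 -- no cycle. Running total: 18

MST edges: (1,6,w=1), (2,6,w=1), (2,5,w=2), (2,7,w=3), (4,7,w=4), (3,4,w=7)
Total MST weight: 1 + 1 + 2 + 3 + 4 + 7 = 18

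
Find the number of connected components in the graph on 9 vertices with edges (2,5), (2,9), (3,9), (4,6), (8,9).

Step 1: Build adjacency list from edges:
  1: (none)
  2: 5, 9
  3: 9
  4: 6
  5: 2
  6: 4
  7: (none)
  8: 9
  9: 2, 3, 8

Step 2: Run BFS/DFS from vertex 1:
  Visited: {1}
  Reached 1 of 9 vertices

Step 3: Only 1 of 9 vertices reached. Graph is disconnected.
Connected components: {1}, {2, 3, 5, 8, 9}, {4, 6}, {7}
Number of connected components: 4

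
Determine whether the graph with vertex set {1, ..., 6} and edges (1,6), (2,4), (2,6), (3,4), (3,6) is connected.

Step 1: Build adjacency list from edges:
  1: 6
  2: 4, 6
  3: 4, 6
  4: 2, 3
  5: (none)
  6: 1, 2, 3

Step 2: Run BFS/DFS from vertex 1:
  Visited: {1, 6, 2, 3, 4}
  Reached 5 of 6 vertices

Step 3: Only 5 of 6 vertices reached. Graph is disconnected.
Connected components: {1, 2, 3, 4, 6}, {5}
Answer: No, the graph is not connected (2 components).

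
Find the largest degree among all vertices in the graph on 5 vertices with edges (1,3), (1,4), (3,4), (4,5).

Step 1: Count edges incident to each vertex:
  deg(1) = 2 (neighbors: 3, 4)
  deg(2) = 0 (neighbors: none)
  deg(3) = 2 (neighbors: 1, 4)
  deg(4) = 3 (neighbors: 1, 3, 5)
  deg(5) = 1 (neighbors: 4)

Step 2: Find maximum:
  max(2, 0, 2, 3, 1) = 3 (vertex 4)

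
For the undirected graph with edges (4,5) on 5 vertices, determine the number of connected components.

Step 1: Build adjacency list from edges:
  1: (none)
  2: (none)
  3: (none)
  4: 5
  5: 4

Step 2: Run BFS/DFS from vertex 1:
  Visited: {1}
  Reached 1 of 5 vertices

Step 3: Only 1 of 5 vertices reached. Graph is disconnected.
Connected components: {1}, {2}, {3}, {4, 5}
Number of connected components: 4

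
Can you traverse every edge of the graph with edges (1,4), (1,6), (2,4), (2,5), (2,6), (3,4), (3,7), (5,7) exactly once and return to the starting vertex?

Step 1: Find the degree of each vertex:
  deg(1) = 2
  deg(2) = 3
  deg(3) = 2
  deg(4) = 3
  deg(5) = 2
  deg(6) = 2
  deg(7) = 2

Step 2: Count vertices with odd degree:
  Odd-degree vertices: 2, 4 (2 total)

Step 3: Apply Euler's theorem:
  - Eulerian circuit exists iff graph is connected and all vertices have even degree
  - Eulerian path exists iff graph is connected and has 0 or 2 odd-degree vertices

Graph is connected with exactly 2 odd-degree vertices (2, 4).
Eulerian path exists (starting and ending at the odd-degree vertices), but no Eulerian circuit.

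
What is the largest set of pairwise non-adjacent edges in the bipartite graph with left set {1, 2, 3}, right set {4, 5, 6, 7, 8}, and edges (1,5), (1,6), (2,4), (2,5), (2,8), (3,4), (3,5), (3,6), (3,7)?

Step 1: List the neighbors of each left vertex:
  1: 5, 6
  2: 4, 5, 8
  3: 4, 5, 6, 7

Step 2: Greedily match left vertices, then look for augmenting paths:
  Match 1 -- 5
  Match 2 -- 4
  Match 3 -- 6
  No augmenting path remains.

Step 3: Verify this is maximum:
  Matching size 3 = min(|L|, |R|) = min(3, 5), which is an upper bound, so this matching is maximum.

Maximum matching: {(1,5), (2,4), (3,6)}
Size: 3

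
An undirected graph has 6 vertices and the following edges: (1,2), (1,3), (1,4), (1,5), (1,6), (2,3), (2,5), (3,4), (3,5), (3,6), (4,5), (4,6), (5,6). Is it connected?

Step 1: Build adjacency list from edges:
  1: 2, 3, 4, 5, 6
  2: 1, 3, 5
  3: 1, 2, 4, 5, 6
  4: 1, 3, 5, 6
  5: 1, 2, 3, 4, 6
  6: 1, 3, 4, 5

Step 2: Run BFS/DFS from vertex 1:
  Visited: {1, 2, 3, 4, 5, 6}
  Reached 6 of 6 vertices

Step 3: All 6 vertices reached from vertex 1, so the graph is connected.
Answer: Yes, the graph is connected.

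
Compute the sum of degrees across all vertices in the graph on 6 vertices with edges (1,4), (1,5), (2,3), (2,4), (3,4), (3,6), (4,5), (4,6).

Step 1: Count edges incident to each vertex:
  deg(1) = 2 (neighbors: 4, 5)
  deg(2) = 2 (neighbors: 3, 4)
  deg(3) = 3 (neighbors: 2, 4, 6)
  deg(4) = 5 (neighbors: 1, 2, 3, 5, 6)
  deg(5) = 2 (neighbors: 1, 4)
  deg(6) = 2 (neighbors: 3, 4)

Step 2: Sum all degrees:
  2 + 2 + 3 + 5 + 2 + 2 = 16

Verification: sum of degrees = 2 * |E| = 2 * 8 = 16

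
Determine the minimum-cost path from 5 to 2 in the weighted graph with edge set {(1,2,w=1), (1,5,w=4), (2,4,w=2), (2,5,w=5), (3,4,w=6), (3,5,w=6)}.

Step 1: Build adjacency list with weights:
  1: 2(w=1), 5(w=4)
  2: 1(w=1), 4(w=2), 5(w=5)
  3: 4(w=6), 5(w=6)
  4: 2(w=2), 3(w=6)
  5: 1(w=4), 2(w=5), 3(w=6)

Step 2: Apply Dijkstra's algorithm from vertex 5:
  Visit vertex 5 (distance=0)
    Update dist[1] = 4
    Update dist[2] = 5
    Update dist[3] = 6
  Visit vertex 1 (distance=4)
  Visit vertex 2 (distance=5)
    Update dist[4] = 7

Step 3: Shortest path: 5 -> 2
Total weight: 5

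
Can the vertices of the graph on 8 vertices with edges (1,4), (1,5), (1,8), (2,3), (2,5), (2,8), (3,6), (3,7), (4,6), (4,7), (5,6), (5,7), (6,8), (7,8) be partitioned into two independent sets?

Step 1: Attempt 2-coloring using BFS:
  Start at vertex 1, assign color 0
  Color vertex 4 with color 1 (neighbor of 1)
  Color vertex 5 with color 1 (neighbor of 1)
  Color vertex 8 with color 1 (neighbor of 1)
  Color vertex 6 with color 0 (neighbor of 4)
  Color vertex 7 with color 0 (neighbor of 4)
  Color vertex 2 with color 0 (neighbor of 5)
  Color vertex 3 with color 1 (neighbor of 6)

Step 2: 2-coloring succeeded. No conflicts found.
  Set A (color 0): {1, 2, 6, 7}
  Set B (color 1): {3, 4, 5, 8}

The graph is bipartite with partition {1, 2, 6, 7}, {3, 4, 5, 8}.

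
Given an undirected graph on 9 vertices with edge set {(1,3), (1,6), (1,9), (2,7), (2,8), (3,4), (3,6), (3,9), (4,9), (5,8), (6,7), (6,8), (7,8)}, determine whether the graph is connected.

Step 1: Build adjacency list from edges:
  1: 3, 6, 9
  2: 7, 8
  3: 1, 4, 6, 9
  4: 3, 9
  5: 8
  6: 1, 3, 7, 8
  7: 2, 6, 8
  8: 2, 5, 6, 7
  9: 1, 3, 4

Step 2: Run BFS/DFS from vertex 1:
  Visited: {1, 3, 6, 9, 4, 7, 8, 2, 5}
  Reached 9 of 9 vertices

Step 3: All 9 vertices reached from vertex 1, so the graph is connected.
Answer: Yes, the graph is connected.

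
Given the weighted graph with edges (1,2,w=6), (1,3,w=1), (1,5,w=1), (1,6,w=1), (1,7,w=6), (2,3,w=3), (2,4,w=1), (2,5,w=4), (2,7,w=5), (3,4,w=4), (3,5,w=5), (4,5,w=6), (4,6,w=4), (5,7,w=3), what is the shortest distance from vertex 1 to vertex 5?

Step 1: Build adjacency list with weights:
  1: 2(w=6), 3(w=1), 5(w=1), 6(w=1), 7(w=6)
  2: 1(w=6), 3(w=3), 4(w=1), 5(w=4), 7(w=5)
  3: 1(w=1), 2(w=3), 4(w=4), 5(w=5)
  4: 2(w=1), 3(w=4), 5(w=6), 6(w=4)
  5: 1(w=1), 2(w=4), 3(w=5), 4(w=6), 7(w=3)
  6: 1(w=1), 4(w=4)
  7: 1(w=6), 2(w=5), 5(w=3)

Step 2: Apply Dijkstra's algorithm from vertex 1:
  Visit vertex 1 (distance=0)
    Update dist[2] = 6
    Update dist[3] = 1
    Update dist[5] = 1
    Update dist[6] = 1
    Update dist[7] = 6
  Visit vertex 3 (distance=1)
    Update dist[2] = 4
    Update dist[4] = 5
  Visit vertex 5 (distance=1)
    Update dist[7] = 4

Step 3: Shortest path: 1 -> 5
Total weight: 1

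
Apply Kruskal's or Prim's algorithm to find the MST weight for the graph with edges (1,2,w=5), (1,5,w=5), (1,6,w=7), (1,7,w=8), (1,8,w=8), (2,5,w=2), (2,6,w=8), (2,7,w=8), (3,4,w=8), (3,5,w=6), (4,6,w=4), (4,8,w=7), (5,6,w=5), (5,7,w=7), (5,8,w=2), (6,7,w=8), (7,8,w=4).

Apply Kruskal's algorithm (sort edges by weight, add if no cycle):

Sorted edges by weight:
  (2,5) w=2
  (5,8) w=2
  (4,6) w=4
  (7,8) w=4
  (1,5) w=5
  (1,2) w=5
  (5,6) w=5
  (3,5) w=6
  (1,6) w=7
  (4,8) w=7
  (5,7) w=7
  (1,7) w=8
  (1,8) w=8
  (2,6) w=8
  (2,7) w=8
  (3,4) w=8
  (6,7) w=8

Add edge (2,5) w=2 -- no cycle. Running total: 2
Add edge (5,8) w=2 -- no cycle. Running total: 4
Add edge (4,6) w=4 -- no cycle. Running total: 8
Add edge (7,8) w=4 -- no cycle. Running total: 12
Add edge (1,5) w=5 -- no cycle. Running total: 17
Skip edge (1,2) w=5 -- would create cycle
Add edge (5,6) w=5 -- no cycle. Running total: 22
Add edge (3,5) w=6 -- no cycle. Running total: 28

MST edges: (2,5,w=2), (5,8,w=2), (4,6,w=4), (7,8,w=4), (1,5,w=5), (5,6,w=5), (3,5,w=6)
Total MST weight: 2 + 2 + 4 + 4 + 5 + 5 + 6 = 28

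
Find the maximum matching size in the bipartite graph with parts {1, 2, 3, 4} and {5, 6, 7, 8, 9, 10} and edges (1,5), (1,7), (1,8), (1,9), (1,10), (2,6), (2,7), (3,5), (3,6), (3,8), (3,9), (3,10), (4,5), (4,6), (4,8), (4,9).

Step 1: List the neighbors of each left vertex:
  1: 5, 7, 8, 9, 10
  2: 6, 7
  3: 5, 6, 8, 9, 10
  4: 5, 6, 8, 9

Step 2: Greedily match left vertices, then look for augmenting paths:
  Match 1 -- 5
  Match 2 -- 6
  Match 3 -- 8
  Match 4 -- 9
  No augmenting path remains.

Step 3: Verify this is maximum:
  Matching size 4 = min(|L|, |R|) = min(4, 6), which is an upper bound, so this matching is maximum.

Maximum matching: {(1,5), (2,6), (3,8), (4,9)}
Size: 4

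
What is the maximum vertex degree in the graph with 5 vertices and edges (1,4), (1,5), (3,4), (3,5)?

Step 1: Count edges incident to each vertex:
  deg(1) = 2 (neighbors: 4, 5)
  deg(2) = 0 (neighbors: none)
  deg(3) = 2 (neighbors: 4, 5)
  deg(4) = 2 (neighbors: 1, 3)
  deg(5) = 2 (neighbors: 1, 3)

Step 2: Find maximum:
  max(2, 0, 2, 2, 2) = 2 (vertex 1)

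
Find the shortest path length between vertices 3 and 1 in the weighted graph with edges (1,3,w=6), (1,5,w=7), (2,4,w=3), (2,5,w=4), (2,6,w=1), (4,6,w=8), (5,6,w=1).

Step 1: Build adjacency list with weights:
  1: 3(w=6), 5(w=7)
  2: 4(w=3), 5(w=4), 6(w=1)
  3: 1(w=6)
  4: 2(w=3), 6(w=8)
  5: 1(w=7), 2(w=4), 6(w=1)
  6: 2(w=1), 4(w=8), 5(w=1)

Step 2: Apply Dijkstra's algorithm from vertex 3:
  Visit vertex 3 (distance=0)
    Update dist[1] = 6
  Visit vertex 1 (distance=6)
    Update dist[5] = 13

Step 3: Shortest path: 3 -> 1
Total weight: 6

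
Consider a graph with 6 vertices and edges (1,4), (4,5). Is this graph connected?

Step 1: Build adjacency list from edges:
  1: 4
  2: (none)
  3: (none)
  4: 1, 5
  5: 4
  6: (none)

Step 2: Run BFS/DFS from vertex 1:
  Visited: {1, 4, 5}
  Reached 3 of 6 vertices

Step 3: Only 3 of 6 vertices reached. Graph is disconnected.
Connected components: {1, 4, 5}, {2}, {3}, {6}
Answer: No, the graph is not connected (4 components).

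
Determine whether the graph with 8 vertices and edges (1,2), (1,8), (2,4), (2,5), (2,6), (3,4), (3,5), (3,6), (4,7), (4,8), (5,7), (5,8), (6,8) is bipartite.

Step 1: Attempt 2-coloring using BFS:
  Start at vertex 1, assign color 0
  Color vertex 2 with color 1 (neighbor of 1)
  Color vertex 8 with color 1 (neighbor of 1)
  Color vertex 4 with color 0 (neighbor of 2)
  Color vertex 5 with color 0 (neighbor of 2)
  Color vertex 6 with color 0 (neighbor of 2)
  Color vertex 3 with color 1 (neighbor of 4)
  Color vertex 7 with color 1 (neighbor of 4)

Step 2: 2-coloring succeeded. No conflicts found.
  Set A (color 0): {1, 4, 5, 6}
  Set B (color 1): {2, 3, 7, 8}

The graph is bipartite with partition {1, 4, 5, 6}, {2, 3, 7, 8}.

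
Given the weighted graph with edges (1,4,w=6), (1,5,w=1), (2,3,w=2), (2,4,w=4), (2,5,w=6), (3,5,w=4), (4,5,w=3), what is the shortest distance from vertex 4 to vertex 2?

Step 1: Build adjacency list with weights:
  1: 4(w=6), 5(w=1)
  2: 3(w=2), 4(w=4), 5(w=6)
  3: 2(w=2), 5(w=4)
  4: 1(w=6), 2(w=4), 5(w=3)
  5: 1(w=1), 2(w=6), 3(w=4), 4(w=3)

Step 2: Apply Dijkstra's algorithm from vertex 4:
  Visit vertex 4 (distance=0)
    Update dist[1] = 6
    Update dist[2] = 4
    Update dist[5] = 3
  Visit vertex 5 (distance=3)
    Update dist[1] = 4
    Update dist[3] = 7
  Visit vertex 1 (distance=4)
  Visit vertex 2 (distance=4)
    Update dist[3] = 6

Step 3: Shortest path: 4 -> 2
Total weight: 4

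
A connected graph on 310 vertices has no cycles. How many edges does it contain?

A tree on n vertices always has exactly n - 1 edges.
For n = 310: edges = 310 - 1 = 309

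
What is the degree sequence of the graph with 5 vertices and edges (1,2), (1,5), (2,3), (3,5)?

Step 1: Count edges incident to each vertex:
  deg(1) = 2 (neighbors: 2, 5)
  deg(2) = 2 (neighbors: 1, 3)
  deg(3) = 2 (neighbors: 2, 5)
  deg(4) = 0 (neighbors: none)
  deg(5) = 2 (neighbors: 1, 3)

Step 2: Sort degrees in non-increasing order:
  Degrees: [2, 2, 2, 0, 2] -> sorted: [2, 2, 2, 2, 0]

Degree sequence: [2, 2, 2, 2, 0]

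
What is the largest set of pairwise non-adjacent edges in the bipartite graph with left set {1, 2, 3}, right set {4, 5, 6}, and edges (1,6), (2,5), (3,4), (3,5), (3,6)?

Step 1: List the neighbors of each left vertex:
  1: 6
  2: 5
  3: 4, 5, 6

Step 2: Greedily match left vertices, then look for augmenting paths:
  Match 1 -- 6
  Match 2 -- 5
  Match 3 -- 4
  No augmenting path remains.

Step 3: Verify this is maximum:
  Matching size 3 = min(|L|, |R|) = min(3, 3), which is an upper bound, so this matching is maximum.

Maximum matching: {(1,6), (2,5), (3,4)}
Size: 3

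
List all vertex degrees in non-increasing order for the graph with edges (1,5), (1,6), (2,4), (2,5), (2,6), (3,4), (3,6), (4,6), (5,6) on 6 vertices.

Step 1: Count edges incident to each vertex:
  deg(1) = 2 (neighbors: 5, 6)
  deg(2) = 3 (neighbors: 4, 5, 6)
  deg(3) = 2 (neighbors: 4, 6)
  deg(4) = 3 (neighbors: 2, 3, 6)
  deg(5) = 3 (neighbors: 1, 2, 6)
  deg(6) = 5 (neighbors: 1, 2, 3, 4, 5)

Step 2: Sort degrees in non-increasing order:
  Degrees: [2, 3, 2, 3, 3, 5] -> sorted: [5, 3, 3, 3, 2, 2]

Degree sequence: [5, 3, 3, 3, 2, 2]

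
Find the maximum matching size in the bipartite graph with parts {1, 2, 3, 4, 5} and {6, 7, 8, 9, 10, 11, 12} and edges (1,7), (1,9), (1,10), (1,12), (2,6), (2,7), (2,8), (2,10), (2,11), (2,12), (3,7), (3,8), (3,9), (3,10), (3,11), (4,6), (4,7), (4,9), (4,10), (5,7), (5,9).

Step 1: List the neighbors of each left vertex:
  1: 7, 9, 10, 12
  2: 6, 7, 8, 10, 11, 12
  3: 7, 8, 9, 10, 11
  4: 6, 7, 9, 10
  5: 7, 9

Step 2: Greedily match left vertices, then look for augmenting paths:
  Match 1 -- 10
  Match 2 -- 6
  Match 3 -- 8
  Match 4 -- 9
  Match 5 -- 7
  No augmenting path remains.

Step 3: Verify this is maximum:
  Matching size 5 = min(|L|, |R|) = min(5, 7), which is an upper bound, so this matching is maximum.

Maximum matching: {(1,10), (2,6), (3,8), (4,9), (5,7)}
Size: 5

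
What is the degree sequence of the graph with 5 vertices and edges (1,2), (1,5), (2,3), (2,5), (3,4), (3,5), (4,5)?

Step 1: Count edges incident to each vertex:
  deg(1) = 2 (neighbors: 2, 5)
  deg(2) = 3 (neighbors: 1, 3, 5)
  deg(3) = 3 (neighbors: 2, 4, 5)
  deg(4) = 2 (neighbors: 3, 5)
  deg(5) = 4 (neighbors: 1, 2, 3, 4)

Step 2: Sort degrees in non-increasing order:
  Degrees: [2, 3, 3, 2, 4] -> sorted: [4, 3, 3, 2, 2]

Degree sequence: [4, 3, 3, 2, 2]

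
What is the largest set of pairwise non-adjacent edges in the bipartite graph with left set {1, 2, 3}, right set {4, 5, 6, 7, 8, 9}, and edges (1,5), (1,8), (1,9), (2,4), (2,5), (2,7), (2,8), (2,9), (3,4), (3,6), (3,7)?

Step 1: List the neighbors of each left vertex:
  1: 5, 8, 9
  2: 4, 5, 7, 8, 9
  3: 4, 6, 7

Step 2: Greedily match left vertices, then look for augmenting paths:
  Match 1 -- 5
  Match 2 -- 4
  Match 3 -- 6
  No augmenting path remains.

Step 3: Verify this is maximum:
  Matching size 3 = min(|L|, |R|) = min(3, 6), which is an upper bound, so this matching is maximum.

Maximum matching: {(1,5), (2,4), (3,6)}
Size: 3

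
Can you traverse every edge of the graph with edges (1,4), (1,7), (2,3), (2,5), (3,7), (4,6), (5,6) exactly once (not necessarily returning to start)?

Step 1: Find the degree of each vertex:
  deg(1) = 2
  deg(2) = 2
  deg(3) = 2
  deg(4) = 2
  deg(5) = 2
  deg(6) = 2
  deg(7) = 2

Step 2: Count vertices with odd degree:
  All vertices have even degree (0 odd-degree vertices)

Step 3: Apply Euler's theorem:
  - Eulerian circuit exists iff graph is connected and all vertices have even degree
  - Eulerian path exists iff graph is connected and has 0 or 2 odd-degree vertices

Graph is connected with 0 odd-degree vertices.
Both Eulerian circuit and Eulerian path exist.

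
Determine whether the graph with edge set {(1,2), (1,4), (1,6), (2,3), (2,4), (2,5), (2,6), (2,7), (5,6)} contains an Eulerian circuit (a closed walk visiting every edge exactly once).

Step 1: Find the degree of each vertex:
  deg(1) = 3
  deg(2) = 6
  deg(3) = 1
  deg(4) = 2
  deg(5) = 2
  deg(6) = 3
  deg(7) = 1

Step 2: Count vertices with odd degree:
  Odd-degree vertices: 1, 3, 6, 7 (4 total)

Step 3: Apply Euler's theorem:
  - Eulerian circuit exists iff graph is connected and all vertices have even degree
  - Eulerian path exists iff graph is connected and has 0 or 2 odd-degree vertices

Graph has 4 odd-degree vertices (need 0 or 2).
Neither Eulerian path nor Eulerian circuit exists.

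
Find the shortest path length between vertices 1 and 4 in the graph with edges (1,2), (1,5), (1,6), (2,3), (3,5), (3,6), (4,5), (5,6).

Step 1: Build adjacency list:
  1: 2, 5, 6
  2: 1, 3
  3: 2, 5, 6
  4: 5
  5: 1, 3, 4, 6
  6: 1, 3, 5

Step 2: BFS from vertex 1 to find shortest path to 4:
  vertex 2 reached at distance 1
  vertex 5 reached at distance 1
  vertex 6 reached at distance 1
  vertex 3 reached at distance 2
  vertex 4 reached at distance 2

Step 3: Shortest path: 1 -> 5 -> 4
Path length: 2 edges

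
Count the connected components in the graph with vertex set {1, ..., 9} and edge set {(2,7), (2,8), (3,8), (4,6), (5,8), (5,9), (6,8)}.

Step 1: Build adjacency list from edges:
  1: (none)
  2: 7, 8
  3: 8
  4: 6
  5: 8, 9
  6: 4, 8
  7: 2
  8: 2, 3, 5, 6
  9: 5

Step 2: Run BFS/DFS from vertex 1:
  Visited: {1}
  Reached 1 of 9 vertices

Step 3: Only 1 of 9 vertices reached. Graph is disconnected.
Connected components: {1}, {2, 3, 4, 5, 6, 7, 8, 9}
Number of connected components: 2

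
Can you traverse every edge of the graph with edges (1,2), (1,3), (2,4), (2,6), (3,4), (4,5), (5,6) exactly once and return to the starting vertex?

Step 1: Find the degree of each vertex:
  deg(1) = 2
  deg(2) = 3
  deg(3) = 2
  deg(4) = 3
  deg(5) = 2
  deg(6) = 2

Step 2: Count vertices with odd degree:
  Odd-degree vertices: 2, 4 (2 total)

Step 3: Apply Euler's theorem:
  - Eulerian circuit exists iff graph is connected and all vertices have even degree
  - Eulerian path exists iff graph is connected and has 0 or 2 odd-degree vertices

Graph is connected with exactly 2 odd-degree vertices (2, 4).
Eulerian path exists (starting and ending at the odd-degree vertices), but no Eulerian circuit.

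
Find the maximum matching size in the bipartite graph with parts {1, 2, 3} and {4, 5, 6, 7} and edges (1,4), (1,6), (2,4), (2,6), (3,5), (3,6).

Step 1: List the neighbors of each left vertex:
  1: 4, 6
  2: 4, 6
  3: 5, 6

Step 2: Greedily match left vertices, then look for augmenting paths:
  Match 1 -- 4
  Match 2 -- 6
  Match 3 -- 5
  No augmenting path remains.

Step 3: Verify this is maximum:
  Matching size 3 = min(|L|, |R|) = min(3, 4), which is an upper bound, so this matching is maximum.

Maximum matching: {(1,4), (2,6), (3,5)}
Size: 3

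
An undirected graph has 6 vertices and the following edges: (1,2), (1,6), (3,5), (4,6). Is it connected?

Step 1: Build adjacency list from edges:
  1: 2, 6
  2: 1
  3: 5
  4: 6
  5: 3
  6: 1, 4

Step 2: Run BFS/DFS from vertex 1:
  Visited: {1, 2, 6, 4}
  Reached 4 of 6 vertices

Step 3: Only 4 of 6 vertices reached. Graph is disconnected.
Connected components: {1, 2, 4, 6}, {3, 5}
Answer: No, the graph is not connected (2 components).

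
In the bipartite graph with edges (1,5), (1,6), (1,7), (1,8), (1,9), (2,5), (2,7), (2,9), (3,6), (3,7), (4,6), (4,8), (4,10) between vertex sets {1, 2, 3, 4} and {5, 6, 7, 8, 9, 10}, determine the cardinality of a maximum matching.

Step 1: List the neighbors of each left vertex:
  1: 5, 6, 7, 8, 9
  2: 5, 7, 9
  3: 6, 7
  4: 6, 8, 10

Step 2: Greedily match left vertices, then look for augmenting paths:
  Match 1 -- 5
  Match 2 -- 7
  Match 3 -- 6
  Match 4 -- 8
  No augmenting path remains.

Step 3: Verify this is maximum:
  Matching size 4 = min(|L|, |R|) = min(4, 6), which is an upper bound, so this matching is maximum.

Maximum matching: {(1,5), (2,7), (3,6), (4,8)}
Size: 4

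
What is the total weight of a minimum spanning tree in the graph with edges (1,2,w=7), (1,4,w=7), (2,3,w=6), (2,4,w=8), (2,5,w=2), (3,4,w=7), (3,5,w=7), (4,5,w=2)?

Apply Kruskal's algorithm (sort edges by weight, add if no cycle):

Sorted edges by weight:
  (2,5) w=2
  (4,5) w=2
  (2,3) w=6
  (1,4) w=7
  (1,2) w=7
  (3,5) w=7
  (3,4) w=7
  (2,4) w=8

Add edge (2,5) w=2 -- no cycle. Running total: 2
Add edge (4,5) w=2 -- no cycle. Running total: 4
Add edge (2,3) w=6 -- no cycle. Running total: 10
Add edge (1,4) w=7 -- no cycle. Running total: 17

MST edges: (2,5,w=2), (4,5,w=2), (2,3,w=6), (1,4,w=7)
Total MST weight: 2 + 2 + 6 + 7 = 17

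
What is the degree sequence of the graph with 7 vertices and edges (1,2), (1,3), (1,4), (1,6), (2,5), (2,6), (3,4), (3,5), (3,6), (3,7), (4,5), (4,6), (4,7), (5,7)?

Step 1: Count edges incident to each vertex:
  deg(1) = 4 (neighbors: 2, 3, 4, 6)
  deg(2) = 3 (neighbors: 1, 5, 6)
  deg(3) = 5 (neighbors: 1, 4, 5, 6, 7)
  deg(4) = 5 (neighbors: 1, 3, 5, 6, 7)
  deg(5) = 4 (neighbors: 2, 3, 4, 7)
  deg(6) = 4 (neighbors: 1, 2, 3, 4)
  deg(7) = 3 (neighbors: 3, 4, 5)

Step 2: Sort degrees in non-increasing order:
  Degrees: [4, 3, 5, 5, 4, 4, 3] -> sorted: [5, 5, 4, 4, 4, 3, 3]

Degree sequence: [5, 5, 4, 4, 4, 3, 3]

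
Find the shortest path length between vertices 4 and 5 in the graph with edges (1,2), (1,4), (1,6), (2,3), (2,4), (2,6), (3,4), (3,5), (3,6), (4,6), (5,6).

Step 1: Build adjacency list:
  1: 2, 4, 6
  2: 1, 3, 4, 6
  3: 2, 4, 5, 6
  4: 1, 2, 3, 6
  5: 3, 6
  6: 1, 2, 3, 4, 5

Step 2: BFS from vertex 4 to find shortest path to 5:
  vertex 1 reached at distance 1
  vertex 2 reached at distance 1
  vertex 3 reached at distance 1
  vertex 6 reached at distance 1
  vertex 5 reached at distance 2

Step 3: Shortest path: 4 -> 3 -> 5
Path length: 2 edges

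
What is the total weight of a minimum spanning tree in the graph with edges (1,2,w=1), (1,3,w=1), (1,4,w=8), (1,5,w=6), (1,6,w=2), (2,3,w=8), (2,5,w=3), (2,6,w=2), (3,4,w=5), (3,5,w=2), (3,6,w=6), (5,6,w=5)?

Apply Kruskal's algorithm (sort edges by weight, add if no cycle):

Sorted edges by weight:
  (1,2) w=1
  (1,3) w=1
  (1,6) w=2
  (2,6) w=2
  (3,5) w=2
  (2,5) w=3
  (3,4) w=5
  (5,6) w=5
  (1,5) w=6
  (3,6) w=6
  (1,4) w=8
  (2,3) w=8

Add edge (1,2) w=1 -- no cycle. Running total: 1
Add edge (1,3) w=1 -- no cycle. Running total: 2
Add edge (1,6) w=2 -- no cycle. Running total: 4
Skip edge (2,6) w=2 -- would create cycle
Add edge (3,5) w=2 -- no cycle. Running total: 6
Skip edge (2,5) w=3 -- would create cycle
Add edge (3,4) w=5 -- no cycle. Running total: 11

MST edges: (1,2,w=1), (1,3,w=1), (1,6,w=2), (3,5,w=2), (3,4,w=5)
Total MST weight: 1 + 1 + 2 + 2 + 5 = 11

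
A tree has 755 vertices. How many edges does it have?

A tree on n vertices always has exactly n - 1 edges.
For n = 755: edges = 755 - 1 = 754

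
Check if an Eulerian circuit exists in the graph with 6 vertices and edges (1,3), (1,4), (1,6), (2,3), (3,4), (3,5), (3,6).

Step 1: Find the degree of each vertex:
  deg(1) = 3
  deg(2) = 1
  deg(3) = 5
  deg(4) = 2
  deg(5) = 1
  deg(6) = 2

Step 2: Count vertices with odd degree:
  Odd-degree vertices: 1, 2, 3, 5 (4 total)

Step 3: Apply Euler's theorem:
  - Eulerian circuit exists iff graph is connected and all vertices have even degree
  - Eulerian path exists iff graph is connected and has 0 or 2 odd-degree vertices

Graph has 4 odd-degree vertices (need 0 or 2).
Neither Eulerian path nor Eulerian circuit exists.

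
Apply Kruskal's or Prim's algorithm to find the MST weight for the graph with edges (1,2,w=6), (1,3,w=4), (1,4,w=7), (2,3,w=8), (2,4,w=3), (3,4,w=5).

Apply Kruskal's algorithm (sort edges by weight, add if no cycle):

Sorted edges by weight:
  (2,4) w=3
  (1,3) w=4
  (3,4) w=5
  (1,2) w=6
  (1,4) w=7
  (2,3) w=8

Add edge (2,4) w=3 -- no cycle. Running total: 3
Add edge (1,3) w=4 -- no cycle. Running total: 7
Add edge (3,4) w=5 -- no cycle. Running total: 12

MST edges: (2,4,w=3), (1,3,w=4), (3,4,w=5)
Total MST weight: 3 + 4 + 5 = 12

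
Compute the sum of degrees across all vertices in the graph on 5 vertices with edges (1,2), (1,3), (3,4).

Step 1: Count edges incident to each vertex:
  deg(1) = 2 (neighbors: 2, 3)
  deg(2) = 1 (neighbors: 1)
  deg(3) = 2 (neighbors: 1, 4)
  deg(4) = 1 (neighbors: 3)
  deg(5) = 0 (neighbors: none)

Step 2: Sum all degrees:
  2 + 1 + 2 + 1 + 0 = 6

Verification: sum of degrees = 2 * |E| = 2 * 3 = 6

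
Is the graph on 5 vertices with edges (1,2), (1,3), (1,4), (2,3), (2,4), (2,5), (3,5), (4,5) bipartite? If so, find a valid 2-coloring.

Step 1: Attempt 2-coloring using BFS:
  Start at vertex 1, assign color 0
  Color vertex 2 with color 1 (neighbor of 1)
  Color vertex 3 with color 1 (neighbor of 1)
  Color vertex 4 with color 1 (neighbor of 1)

Step 2: Conflict found! Vertices 2 and 3 are adjacent but have the same color.
This means the graph contains an odd cycle.

The graph is NOT bipartite.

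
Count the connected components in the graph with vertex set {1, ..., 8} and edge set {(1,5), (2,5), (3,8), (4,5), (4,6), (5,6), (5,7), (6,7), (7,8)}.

Step 1: Build adjacency list from edges:
  1: 5
  2: 5
  3: 8
  4: 5, 6
  5: 1, 2, 4, 6, 7
  6: 4, 5, 7
  7: 5, 6, 8
  8: 3, 7

Step 2: Run BFS/DFS from vertex 1:
  Visited: {1, 5, 2, 4, 6, 7, 8, 3}
  Reached 8 of 8 vertices

Step 3: All 8 vertices reached from vertex 1, so the graph is connected.
Number of connected components: 1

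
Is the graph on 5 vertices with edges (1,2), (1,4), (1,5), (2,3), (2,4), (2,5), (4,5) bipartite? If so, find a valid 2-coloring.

Step 1: Attempt 2-coloring using BFS:
  Start at vertex 1, assign color 0
  Color vertex 2 with color 1 (neighbor of 1)
  Color vertex 4 with color 1 (neighbor of 1)
  Color vertex 5 with color 1 (neighbor of 1)
  Color vertex 3 with color 0 (neighbor of 2)

Step 2: Conflict found! Vertices 2 and 4 are adjacent but have the same color.
This means the graph contains an odd cycle.

The graph is NOT bipartite.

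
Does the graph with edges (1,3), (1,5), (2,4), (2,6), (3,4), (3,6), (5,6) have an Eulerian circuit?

Step 1: Find the degree of each vertex:
  deg(1) = 2
  deg(2) = 2
  deg(3) = 3
  deg(4) = 2
  deg(5) = 2
  deg(6) = 3

Step 2: Count vertices with odd degree:
  Odd-degree vertices: 3, 6 (2 total)

Step 3: Apply Euler's theorem:
  - Eulerian circuit exists iff graph is connected and all vertices have even degree
  - Eulerian path exists iff graph is connected and has 0 or 2 odd-degree vertices

Graph is connected with exactly 2 odd-degree vertices (3, 6).
Eulerian path exists (starting and ending at the odd-degree vertices), but no Eulerian circuit.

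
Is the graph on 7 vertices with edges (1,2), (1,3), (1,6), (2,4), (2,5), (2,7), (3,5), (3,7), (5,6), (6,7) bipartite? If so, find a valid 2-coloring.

Step 1: Attempt 2-coloring using BFS:
  Start at vertex 1, assign color 0
  Color vertex 2 with color 1 (neighbor of 1)
  Color vertex 3 with color 1 (neighbor of 1)
  Color vertex 6 with color 1 (neighbor of 1)
  Color vertex 4 with color 0 (neighbor of 2)
  Color vertex 5 with color 0 (neighbor of 2)
  Color vertex 7 with color 0 (neighbor of 2)

Step 2: 2-coloring succeeded. No conflicts found.
  Set A (color 0): {1, 4, 5, 7}
  Set B (color 1): {2, 3, 6}

The graph is bipartite with partition {1, 4, 5, 7}, {2, 3, 6}.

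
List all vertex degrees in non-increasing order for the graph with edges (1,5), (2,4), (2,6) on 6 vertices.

Step 1: Count edges incident to each vertex:
  deg(1) = 1 (neighbors: 5)
  deg(2) = 2 (neighbors: 4, 6)
  deg(3) = 0 (neighbors: none)
  deg(4) = 1 (neighbors: 2)
  deg(5) = 1 (neighbors: 1)
  deg(6) = 1 (neighbors: 2)

Step 2: Sort degrees in non-increasing order:
  Degrees: [1, 2, 0, 1, 1, 1] -> sorted: [2, 1, 1, 1, 1, 0]

Degree sequence: [2, 1, 1, 1, 1, 0]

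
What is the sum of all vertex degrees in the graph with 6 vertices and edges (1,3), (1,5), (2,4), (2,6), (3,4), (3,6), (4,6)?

Step 1: Count edges incident to each vertex:
  deg(1) = 2 (neighbors: 3, 5)
  deg(2) = 2 (neighbors: 4, 6)
  deg(3) = 3 (neighbors: 1, 4, 6)
  deg(4) = 3 (neighbors: 2, 3, 6)
  deg(5) = 1 (neighbors: 1)
  deg(6) = 3 (neighbors: 2, 3, 4)

Step 2: Sum all degrees:
  2 + 2 + 3 + 3 + 1 + 3 = 14

Verification: sum of degrees = 2 * |E| = 2 * 7 = 14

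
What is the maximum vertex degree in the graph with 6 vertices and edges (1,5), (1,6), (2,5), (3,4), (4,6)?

Step 1: Count edges incident to each vertex:
  deg(1) = 2 (neighbors: 5, 6)
  deg(2) = 1 (neighbors: 5)
  deg(3) = 1 (neighbors: 4)
  deg(4) = 2 (neighbors: 3, 6)
  deg(5) = 2 (neighbors: 1, 2)
  deg(6) = 2 (neighbors: 1, 4)

Step 2: Find maximum:
  max(2, 1, 1, 2, 2, 2) = 2 (vertex 1)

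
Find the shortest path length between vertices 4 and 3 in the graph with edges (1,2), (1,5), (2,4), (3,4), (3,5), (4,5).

Step 1: Build adjacency list:
  1: 2, 5
  2: 1, 4
  3: 4, 5
  4: 2, 3, 5
  5: 1, 3, 4

Step 2: BFS from vertex 4 to find shortest path to 3:
  vertex 2 reached at distance 1
  vertex 3 reached at distance 1

Step 3: Shortest path: 4 -> 3
Path length: 1 edge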